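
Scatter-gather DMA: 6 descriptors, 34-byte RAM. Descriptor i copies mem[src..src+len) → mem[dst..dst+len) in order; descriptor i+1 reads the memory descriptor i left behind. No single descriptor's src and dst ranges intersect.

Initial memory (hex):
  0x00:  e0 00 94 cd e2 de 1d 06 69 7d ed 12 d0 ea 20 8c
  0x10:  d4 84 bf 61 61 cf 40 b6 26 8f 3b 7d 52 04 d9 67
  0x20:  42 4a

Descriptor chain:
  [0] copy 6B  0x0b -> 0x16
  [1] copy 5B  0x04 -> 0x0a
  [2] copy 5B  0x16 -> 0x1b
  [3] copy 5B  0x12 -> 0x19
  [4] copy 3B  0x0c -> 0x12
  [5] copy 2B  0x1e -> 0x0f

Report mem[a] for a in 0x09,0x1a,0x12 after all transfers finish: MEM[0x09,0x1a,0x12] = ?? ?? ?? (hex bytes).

#0 dst[0x16+6] := {0x12,0xd0,0xea,0x20,0x8c,0xd4}
#1 dst[0x0a+5] := {0xe2,0xde,0x1d,0x06,0x69}
#2 dst[0x1b+5] := {0x12,0xd0,0xea,0x20,0x8c}
#3 dst[0x19+5] := {0xbf,0x61,0x61,0xcf,0x12}
#4 dst[0x12+3] := {0x1d,0x06,0x69}
#5 dst[0x0f+2] := {0x20,0x8c}
query mem[0x09]=0x7d, mem[0x1a]=0x61, mem[0x12]=0x1d

MEM[0x09,0x1a,0x12] = 7d 61 1d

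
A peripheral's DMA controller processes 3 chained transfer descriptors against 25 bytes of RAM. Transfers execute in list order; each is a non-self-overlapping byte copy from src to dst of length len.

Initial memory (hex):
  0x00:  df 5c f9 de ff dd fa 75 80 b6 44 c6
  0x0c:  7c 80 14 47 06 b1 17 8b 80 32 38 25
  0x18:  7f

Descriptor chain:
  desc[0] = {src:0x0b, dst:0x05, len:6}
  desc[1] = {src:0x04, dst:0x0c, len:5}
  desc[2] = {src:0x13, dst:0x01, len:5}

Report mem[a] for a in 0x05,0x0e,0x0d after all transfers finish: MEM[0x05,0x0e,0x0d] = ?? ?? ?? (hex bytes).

  after D0: wrote 6B at 0x05 = c67c80144706
  after D1: wrote 5B at 0x0c = ffc67c8014
  after D2: wrote 5B at 0x01 = 8b80323825
query mem[0x05]=0x25, mem[0x0e]=0x7c, mem[0x0d]=0xc6

MEM[0x05,0x0e,0x0d] = 25 7c c6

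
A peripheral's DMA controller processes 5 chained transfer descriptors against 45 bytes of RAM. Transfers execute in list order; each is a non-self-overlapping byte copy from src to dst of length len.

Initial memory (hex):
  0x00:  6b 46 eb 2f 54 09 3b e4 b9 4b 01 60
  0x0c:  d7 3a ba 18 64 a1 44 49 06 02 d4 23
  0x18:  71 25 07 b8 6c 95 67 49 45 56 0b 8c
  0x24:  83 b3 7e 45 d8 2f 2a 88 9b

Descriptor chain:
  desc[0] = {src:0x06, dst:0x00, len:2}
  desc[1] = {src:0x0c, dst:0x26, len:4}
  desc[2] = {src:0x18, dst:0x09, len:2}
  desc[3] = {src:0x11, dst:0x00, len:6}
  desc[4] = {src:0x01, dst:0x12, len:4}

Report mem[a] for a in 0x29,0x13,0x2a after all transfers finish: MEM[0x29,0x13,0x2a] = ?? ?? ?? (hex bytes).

MEM[0x29,0x13,0x2a] = 18 49 2a

  after D0: wrote 2B at 0x00 = 3be4
  after D1: wrote 4B at 0x26 = d73aba18
  after D2: wrote 2B at 0x09 = 7125
  after D3: wrote 6B at 0x00 = a144490602d4
  after D4: wrote 4B at 0x12 = 44490602
query mem[0x29]=0x18, mem[0x13]=0x49, mem[0x2a]=0x2a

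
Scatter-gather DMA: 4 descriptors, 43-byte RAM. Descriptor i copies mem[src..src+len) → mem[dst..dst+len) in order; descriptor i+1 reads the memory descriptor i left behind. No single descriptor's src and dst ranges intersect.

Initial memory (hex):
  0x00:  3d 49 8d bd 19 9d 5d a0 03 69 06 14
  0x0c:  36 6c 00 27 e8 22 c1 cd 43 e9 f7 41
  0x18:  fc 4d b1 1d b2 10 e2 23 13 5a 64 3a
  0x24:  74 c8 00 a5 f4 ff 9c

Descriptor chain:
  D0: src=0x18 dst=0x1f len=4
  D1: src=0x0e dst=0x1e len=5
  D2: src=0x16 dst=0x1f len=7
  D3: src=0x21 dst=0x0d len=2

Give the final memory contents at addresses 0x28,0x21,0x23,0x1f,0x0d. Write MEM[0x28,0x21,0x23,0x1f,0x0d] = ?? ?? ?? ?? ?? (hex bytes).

#0 dst[0x1f+4] := {0xfc,0x4d,0xb1,0x1d}
#1 dst[0x1e+5] := {0x00,0x27,0xe8,0x22,0xc1}
#2 dst[0x1f+7] := {0xf7,0x41,0xfc,0x4d,0xb1,0x1d,0xb2}
#3 dst[0x0d+2] := {0xfc,0x4d}
query mem[0x28]=0xf4, mem[0x21]=0xfc, mem[0x23]=0xb1, mem[0x1f]=0xf7, mem[0x0d]=0xfc

MEM[0x28,0x21,0x23,0x1f,0x0d] = f4 fc b1 f7 fc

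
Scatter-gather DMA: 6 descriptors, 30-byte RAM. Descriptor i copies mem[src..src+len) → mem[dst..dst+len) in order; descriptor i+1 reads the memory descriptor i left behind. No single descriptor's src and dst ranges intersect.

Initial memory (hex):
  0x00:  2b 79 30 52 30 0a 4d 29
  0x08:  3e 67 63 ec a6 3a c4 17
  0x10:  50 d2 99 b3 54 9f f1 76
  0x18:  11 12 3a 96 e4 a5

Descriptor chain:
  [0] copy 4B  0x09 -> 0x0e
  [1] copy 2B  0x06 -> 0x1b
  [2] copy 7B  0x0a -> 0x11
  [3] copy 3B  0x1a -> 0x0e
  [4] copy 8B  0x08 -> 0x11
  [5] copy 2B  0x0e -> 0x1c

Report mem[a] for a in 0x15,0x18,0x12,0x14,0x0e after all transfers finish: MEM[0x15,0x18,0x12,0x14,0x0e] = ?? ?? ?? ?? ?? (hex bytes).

MEM[0x15,0x18,0x12,0x14,0x0e] = a6 4d 67 ec 3a

  after D0: wrote 4B at 0x0e = 6763eca6
  after D1: wrote 2B at 0x1b = 4d29
  after D2: wrote 7B at 0x11 = 63eca63a6763ec
  after D3: wrote 3B at 0x0e = 3a4d29
  after D4: wrote 8B at 0x11 = 3e6763eca63a3a4d
  after D5: wrote 2B at 0x1c = 3a4d
query mem[0x15]=0xa6, mem[0x18]=0x4d, mem[0x12]=0x67, mem[0x14]=0xec, mem[0x0e]=0x3a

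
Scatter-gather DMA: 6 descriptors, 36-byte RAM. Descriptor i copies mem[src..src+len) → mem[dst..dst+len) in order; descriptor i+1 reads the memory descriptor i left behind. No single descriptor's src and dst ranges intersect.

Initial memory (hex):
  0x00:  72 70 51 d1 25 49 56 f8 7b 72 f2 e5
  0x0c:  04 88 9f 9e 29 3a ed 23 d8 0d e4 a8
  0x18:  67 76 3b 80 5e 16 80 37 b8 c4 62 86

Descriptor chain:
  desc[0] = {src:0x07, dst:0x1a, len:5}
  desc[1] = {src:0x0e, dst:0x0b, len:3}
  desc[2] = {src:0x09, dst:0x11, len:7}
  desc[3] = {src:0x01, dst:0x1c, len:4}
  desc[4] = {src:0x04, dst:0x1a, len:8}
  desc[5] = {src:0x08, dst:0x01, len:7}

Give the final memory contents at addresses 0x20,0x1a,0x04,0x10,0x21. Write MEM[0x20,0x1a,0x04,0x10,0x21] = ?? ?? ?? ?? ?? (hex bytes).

MEM[0x20,0x1a,0x04,0x10,0x21] = f2 25 9f 29 9f

D0: mem[0x1a..0x1e] <- [f8 7b 72 f2 e5]
D1: mem[0x0b..0x0d] <- [9f 9e 29]
D2: mem[0x11..0x17] <- [72 f2 9f 9e 29 9f 9e]
D3: mem[0x1c..0x1f] <- [70 51 d1 25]
D4: mem[0x1a..0x21] <- [25 49 56 f8 7b 72 f2 9f]
D5: mem[0x01..0x07] <- [7b 72 f2 9f 9e 29 9f]
query mem[0x20]=0xf2, mem[0x1a]=0x25, mem[0x04]=0x9f, mem[0x10]=0x29, mem[0x21]=0x9f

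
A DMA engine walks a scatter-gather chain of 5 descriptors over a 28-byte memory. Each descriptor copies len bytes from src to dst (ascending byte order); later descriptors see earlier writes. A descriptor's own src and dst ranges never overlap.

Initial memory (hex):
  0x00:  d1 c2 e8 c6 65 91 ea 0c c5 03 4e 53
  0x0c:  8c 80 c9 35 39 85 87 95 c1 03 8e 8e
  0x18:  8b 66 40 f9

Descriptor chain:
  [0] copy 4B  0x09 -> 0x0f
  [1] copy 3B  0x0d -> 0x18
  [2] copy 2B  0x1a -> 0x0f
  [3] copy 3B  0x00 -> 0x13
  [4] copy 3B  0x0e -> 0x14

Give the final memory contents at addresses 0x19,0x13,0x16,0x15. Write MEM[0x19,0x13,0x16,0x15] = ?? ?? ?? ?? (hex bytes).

[0] 0x09->0x0f len=4 : 03 4e 53 8c
[1] 0x0d->0x18 len=3 : 80 c9 03
[2] 0x1a->0x0f len=2 : 03 f9
[3] 0x00->0x13 len=3 : d1 c2 e8
[4] 0x0e->0x14 len=3 : c9 03 f9
query mem[0x19]=0xc9, mem[0x13]=0xd1, mem[0x16]=0xf9, mem[0x15]=0x03

MEM[0x19,0x13,0x16,0x15] = c9 d1 f9 03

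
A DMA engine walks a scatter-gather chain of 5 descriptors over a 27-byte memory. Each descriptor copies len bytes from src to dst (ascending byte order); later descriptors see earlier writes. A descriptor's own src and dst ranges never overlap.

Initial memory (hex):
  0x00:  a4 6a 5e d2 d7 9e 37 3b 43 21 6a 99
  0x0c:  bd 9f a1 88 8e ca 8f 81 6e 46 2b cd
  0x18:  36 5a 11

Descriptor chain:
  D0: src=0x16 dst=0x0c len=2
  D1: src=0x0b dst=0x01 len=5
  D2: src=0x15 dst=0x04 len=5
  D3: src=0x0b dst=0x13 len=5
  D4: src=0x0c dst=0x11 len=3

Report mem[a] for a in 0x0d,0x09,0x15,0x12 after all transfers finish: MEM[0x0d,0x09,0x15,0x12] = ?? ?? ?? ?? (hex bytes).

MEM[0x0d,0x09,0x15,0x12] = cd 21 cd cd

  after D0: wrote 2B at 0x0c = 2bcd
  after D1: wrote 5B at 0x01 = 992bcda188
  after D2: wrote 5B at 0x04 = 462bcd365a
  after D3: wrote 5B at 0x13 = 992bcda188
  after D4: wrote 3B at 0x11 = 2bcda1
query mem[0x0d]=0xcd, mem[0x09]=0x21, mem[0x15]=0xcd, mem[0x12]=0xcd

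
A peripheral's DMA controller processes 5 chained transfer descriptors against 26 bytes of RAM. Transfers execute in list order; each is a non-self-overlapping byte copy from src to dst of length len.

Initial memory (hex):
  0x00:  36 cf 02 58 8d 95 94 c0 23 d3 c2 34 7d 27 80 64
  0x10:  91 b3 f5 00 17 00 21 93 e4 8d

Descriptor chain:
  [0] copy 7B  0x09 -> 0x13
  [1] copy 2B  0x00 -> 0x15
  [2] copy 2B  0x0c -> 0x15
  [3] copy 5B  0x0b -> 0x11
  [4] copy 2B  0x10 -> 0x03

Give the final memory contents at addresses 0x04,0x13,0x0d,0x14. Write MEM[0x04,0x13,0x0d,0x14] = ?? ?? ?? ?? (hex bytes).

[0] 0x09->0x13 len=7 : d3 c2 34 7d 27 80 64
[1] 0x00->0x15 len=2 : 36 cf
[2] 0x0c->0x15 len=2 : 7d 27
[3] 0x0b->0x11 len=5 : 34 7d 27 80 64
[4] 0x10->0x03 len=2 : 91 34
query mem[0x04]=0x34, mem[0x13]=0x27, mem[0x0d]=0x27, mem[0x14]=0x80

MEM[0x04,0x13,0x0d,0x14] = 34 27 27 80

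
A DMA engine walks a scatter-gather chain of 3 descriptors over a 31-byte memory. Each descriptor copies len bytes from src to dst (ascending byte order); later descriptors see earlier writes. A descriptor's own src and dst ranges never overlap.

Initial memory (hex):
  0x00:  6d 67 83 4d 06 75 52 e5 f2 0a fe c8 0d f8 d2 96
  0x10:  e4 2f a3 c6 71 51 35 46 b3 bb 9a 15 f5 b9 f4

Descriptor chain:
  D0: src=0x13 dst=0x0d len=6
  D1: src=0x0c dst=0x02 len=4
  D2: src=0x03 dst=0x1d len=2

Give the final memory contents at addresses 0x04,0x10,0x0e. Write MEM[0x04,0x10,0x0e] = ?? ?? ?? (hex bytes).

  after D0: wrote 6B at 0x0d = c671513546b3
  after D1: wrote 4B at 0x02 = 0dc67151
  after D2: wrote 2B at 0x1d = c671
query mem[0x04]=0x71, mem[0x10]=0x35, mem[0x0e]=0x71

MEM[0x04,0x10,0x0e] = 71 35 71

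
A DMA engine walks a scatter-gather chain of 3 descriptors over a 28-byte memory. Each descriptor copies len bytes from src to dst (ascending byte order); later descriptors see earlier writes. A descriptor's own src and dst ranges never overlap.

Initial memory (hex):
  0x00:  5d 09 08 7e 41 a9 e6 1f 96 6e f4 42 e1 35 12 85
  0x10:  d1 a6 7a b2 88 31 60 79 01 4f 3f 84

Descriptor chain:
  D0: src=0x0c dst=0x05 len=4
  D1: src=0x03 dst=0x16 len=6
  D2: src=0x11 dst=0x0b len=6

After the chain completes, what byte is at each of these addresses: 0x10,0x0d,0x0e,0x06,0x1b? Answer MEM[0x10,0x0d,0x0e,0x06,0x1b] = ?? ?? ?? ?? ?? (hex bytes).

  after D0: wrote 4B at 0x05 = e1351285
  after D1: wrote 6B at 0x16 = 7e41e1351285
  after D2: wrote 6B at 0x0b = a67ab288317e
query mem[0x10]=0x7e, mem[0x0d]=0xb2, mem[0x0e]=0x88, mem[0x06]=0x35, mem[0x1b]=0x85

MEM[0x10,0x0d,0x0e,0x06,0x1b] = 7e b2 88 35 85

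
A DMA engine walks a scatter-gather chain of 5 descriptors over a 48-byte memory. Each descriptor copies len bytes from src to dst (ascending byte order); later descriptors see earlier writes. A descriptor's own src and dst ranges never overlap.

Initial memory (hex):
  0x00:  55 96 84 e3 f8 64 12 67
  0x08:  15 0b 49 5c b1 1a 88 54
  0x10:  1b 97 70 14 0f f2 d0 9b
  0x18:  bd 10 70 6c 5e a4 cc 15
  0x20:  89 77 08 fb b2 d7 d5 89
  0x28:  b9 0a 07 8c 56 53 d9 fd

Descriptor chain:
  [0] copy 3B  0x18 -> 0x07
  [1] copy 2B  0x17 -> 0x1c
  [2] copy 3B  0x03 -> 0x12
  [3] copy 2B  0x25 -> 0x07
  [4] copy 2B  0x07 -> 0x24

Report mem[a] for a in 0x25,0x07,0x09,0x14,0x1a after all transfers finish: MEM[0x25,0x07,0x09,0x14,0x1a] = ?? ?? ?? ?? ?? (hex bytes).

#0 dst[0x07+3] := {0xbd,0x10,0x70}
#1 dst[0x1c+2] := {0x9b,0xbd}
#2 dst[0x12+3] := {0xe3,0xf8,0x64}
#3 dst[0x07+2] := {0xd7,0xd5}
#4 dst[0x24+2] := {0xd7,0xd5}
query mem[0x25]=0xd5, mem[0x07]=0xd7, mem[0x09]=0x70, mem[0x14]=0x64, mem[0x1a]=0x70

MEM[0x25,0x07,0x09,0x14,0x1a] = d5 d7 70 64 70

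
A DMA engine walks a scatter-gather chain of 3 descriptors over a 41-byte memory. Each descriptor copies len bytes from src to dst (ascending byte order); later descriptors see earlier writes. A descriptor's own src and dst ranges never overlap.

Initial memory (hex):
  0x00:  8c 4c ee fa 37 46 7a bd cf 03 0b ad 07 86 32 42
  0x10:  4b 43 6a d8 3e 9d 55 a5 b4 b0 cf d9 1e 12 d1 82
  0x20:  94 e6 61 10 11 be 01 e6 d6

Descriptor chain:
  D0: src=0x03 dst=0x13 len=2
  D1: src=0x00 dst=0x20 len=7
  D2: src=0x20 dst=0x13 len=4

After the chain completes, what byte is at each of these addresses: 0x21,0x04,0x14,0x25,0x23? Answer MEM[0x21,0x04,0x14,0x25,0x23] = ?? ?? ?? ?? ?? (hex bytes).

[0] 0x03->0x13 len=2 : fa 37
[1] 0x00->0x20 len=7 : 8c 4c ee fa 37 46 7a
[2] 0x20->0x13 len=4 : 8c 4c ee fa
query mem[0x21]=0x4c, mem[0x04]=0x37, mem[0x14]=0x4c, mem[0x25]=0x46, mem[0x23]=0xfa

MEM[0x21,0x04,0x14,0x25,0x23] = 4c 37 4c 46 fa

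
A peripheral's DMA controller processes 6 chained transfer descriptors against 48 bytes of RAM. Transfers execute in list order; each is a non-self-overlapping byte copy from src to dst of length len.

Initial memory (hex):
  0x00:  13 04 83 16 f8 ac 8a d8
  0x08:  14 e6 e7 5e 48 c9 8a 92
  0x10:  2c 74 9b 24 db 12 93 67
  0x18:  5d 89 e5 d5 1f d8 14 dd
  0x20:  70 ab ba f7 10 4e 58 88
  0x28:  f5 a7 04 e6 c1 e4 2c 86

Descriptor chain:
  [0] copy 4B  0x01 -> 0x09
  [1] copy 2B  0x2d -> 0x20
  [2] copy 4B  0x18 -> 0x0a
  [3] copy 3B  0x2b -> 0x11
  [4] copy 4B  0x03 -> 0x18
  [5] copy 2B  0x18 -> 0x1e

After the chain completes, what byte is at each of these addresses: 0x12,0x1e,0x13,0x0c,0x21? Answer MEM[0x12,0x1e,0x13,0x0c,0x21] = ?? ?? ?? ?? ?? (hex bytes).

MEM[0x12,0x1e,0x13,0x0c,0x21] = c1 16 e4 e5 2c

[0] 0x01->0x09 len=4 : 04 83 16 f8
[1] 0x2d->0x20 len=2 : e4 2c
[2] 0x18->0x0a len=4 : 5d 89 e5 d5
[3] 0x2b->0x11 len=3 : e6 c1 e4
[4] 0x03->0x18 len=4 : 16 f8 ac 8a
[5] 0x18->0x1e len=2 : 16 f8
query mem[0x12]=0xc1, mem[0x1e]=0x16, mem[0x13]=0xe4, mem[0x0c]=0xe5, mem[0x21]=0x2c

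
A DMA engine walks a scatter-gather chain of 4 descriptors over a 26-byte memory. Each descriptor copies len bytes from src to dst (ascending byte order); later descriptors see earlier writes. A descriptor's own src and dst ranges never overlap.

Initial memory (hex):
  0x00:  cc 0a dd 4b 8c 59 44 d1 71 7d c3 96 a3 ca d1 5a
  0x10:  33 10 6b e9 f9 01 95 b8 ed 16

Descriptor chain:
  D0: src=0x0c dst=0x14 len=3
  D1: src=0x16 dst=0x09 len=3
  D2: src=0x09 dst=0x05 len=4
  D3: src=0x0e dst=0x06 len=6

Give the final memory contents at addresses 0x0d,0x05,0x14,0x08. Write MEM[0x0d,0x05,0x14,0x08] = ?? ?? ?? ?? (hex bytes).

MEM[0x0d,0x05,0x14,0x08] = ca d1 a3 33

#0 dst[0x14+3] := {0xa3,0xca,0xd1}
#1 dst[0x09+3] := {0xd1,0xb8,0xed}
#2 dst[0x05+4] := {0xd1,0xb8,0xed,0xa3}
#3 dst[0x06+6] := {0xd1,0x5a,0x33,0x10,0x6b,0xe9}
query mem[0x0d]=0xca, mem[0x05]=0xd1, mem[0x14]=0xa3, mem[0x08]=0x33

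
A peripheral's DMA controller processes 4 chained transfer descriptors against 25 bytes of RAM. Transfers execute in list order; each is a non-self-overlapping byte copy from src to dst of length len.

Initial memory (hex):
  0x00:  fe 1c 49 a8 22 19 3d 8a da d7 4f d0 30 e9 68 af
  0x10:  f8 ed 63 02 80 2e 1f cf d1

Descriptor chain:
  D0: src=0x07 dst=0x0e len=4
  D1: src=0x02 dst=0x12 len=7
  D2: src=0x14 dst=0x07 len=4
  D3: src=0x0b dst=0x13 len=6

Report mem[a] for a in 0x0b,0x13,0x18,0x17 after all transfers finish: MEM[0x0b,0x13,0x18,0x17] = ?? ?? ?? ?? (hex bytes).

MEM[0x0b,0x13,0x18,0x17] = d0 d0 d7 da

[0] 0x07->0x0e len=4 : 8a da d7 4f
[1] 0x02->0x12 len=7 : 49 a8 22 19 3d 8a da
[2] 0x14->0x07 len=4 : 22 19 3d 8a
[3] 0x0b->0x13 len=6 : d0 30 e9 8a da d7
query mem[0x0b]=0xd0, mem[0x13]=0xd0, mem[0x18]=0xd7, mem[0x17]=0xda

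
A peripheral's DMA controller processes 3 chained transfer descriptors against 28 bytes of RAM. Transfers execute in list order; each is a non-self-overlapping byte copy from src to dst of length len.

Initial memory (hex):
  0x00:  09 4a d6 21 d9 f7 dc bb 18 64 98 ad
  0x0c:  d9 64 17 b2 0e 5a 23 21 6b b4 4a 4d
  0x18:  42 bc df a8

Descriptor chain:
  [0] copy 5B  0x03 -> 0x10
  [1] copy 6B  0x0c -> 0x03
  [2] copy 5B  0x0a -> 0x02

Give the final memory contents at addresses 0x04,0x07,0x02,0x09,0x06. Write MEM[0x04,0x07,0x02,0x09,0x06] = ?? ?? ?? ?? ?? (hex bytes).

D0: mem[0x10..0x14] <- [21 d9 f7 dc bb]
D1: mem[0x03..0x08] <- [d9 64 17 b2 21 d9]
D2: mem[0x02..0x06] <- [98 ad d9 64 17]
query mem[0x04]=0xd9, mem[0x07]=0x21, mem[0x02]=0x98, mem[0x09]=0x64, mem[0x06]=0x17

MEM[0x04,0x07,0x02,0x09,0x06] = d9 21 98 64 17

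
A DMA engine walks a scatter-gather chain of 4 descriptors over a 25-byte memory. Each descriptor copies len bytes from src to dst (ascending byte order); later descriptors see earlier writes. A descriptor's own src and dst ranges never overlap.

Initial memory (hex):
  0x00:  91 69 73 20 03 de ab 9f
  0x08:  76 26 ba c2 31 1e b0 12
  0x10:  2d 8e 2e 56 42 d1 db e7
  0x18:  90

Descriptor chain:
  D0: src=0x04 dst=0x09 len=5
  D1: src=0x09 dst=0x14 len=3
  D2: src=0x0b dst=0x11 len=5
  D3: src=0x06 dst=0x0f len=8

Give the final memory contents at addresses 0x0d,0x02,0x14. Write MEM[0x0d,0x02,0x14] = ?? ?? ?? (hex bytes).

#0 dst[0x09+5] := {0x03,0xde,0xab,0x9f,0x76}
#1 dst[0x14+3] := {0x03,0xde,0xab}
#2 dst[0x11+5] := {0xab,0x9f,0x76,0xb0,0x12}
#3 dst[0x0f+8] := {0xab,0x9f,0x76,0x03,0xde,0xab,0x9f,0x76}
query mem[0x0d]=0x76, mem[0x02]=0x73, mem[0x14]=0xab

MEM[0x0d,0x02,0x14] = 76 73 ab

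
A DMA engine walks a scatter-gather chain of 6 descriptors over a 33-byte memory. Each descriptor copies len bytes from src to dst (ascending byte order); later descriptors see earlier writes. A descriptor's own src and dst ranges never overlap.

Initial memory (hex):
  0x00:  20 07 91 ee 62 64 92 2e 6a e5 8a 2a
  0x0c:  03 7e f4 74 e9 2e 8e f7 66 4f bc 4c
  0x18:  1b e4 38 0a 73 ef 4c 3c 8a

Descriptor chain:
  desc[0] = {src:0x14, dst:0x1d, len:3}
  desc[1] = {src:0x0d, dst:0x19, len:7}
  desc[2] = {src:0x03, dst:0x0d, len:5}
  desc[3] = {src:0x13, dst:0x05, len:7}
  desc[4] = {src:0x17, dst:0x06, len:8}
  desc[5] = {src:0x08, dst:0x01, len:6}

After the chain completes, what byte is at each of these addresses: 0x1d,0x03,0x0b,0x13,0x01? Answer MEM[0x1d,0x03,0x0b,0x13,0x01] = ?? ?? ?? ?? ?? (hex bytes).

MEM[0x1d,0x03,0x0b,0x13,0x01] = 2e 74 e9 f7 7e

D0: mem[0x1d..0x1f] <- [66 4f bc]
D1: mem[0x19..0x1f] <- [7e f4 74 e9 2e 8e f7]
D2: mem[0x0d..0x11] <- [ee 62 64 92 2e]
D3: mem[0x05..0x0b] <- [f7 66 4f bc 4c 1b 7e]
D4: mem[0x06..0x0d] <- [4c 1b 7e f4 74 e9 2e 8e]
D5: mem[0x01..0x06] <- [7e f4 74 e9 2e 8e]
query mem[0x1d]=0x2e, mem[0x03]=0x74, mem[0x0b]=0xe9, mem[0x13]=0xf7, mem[0x01]=0x7e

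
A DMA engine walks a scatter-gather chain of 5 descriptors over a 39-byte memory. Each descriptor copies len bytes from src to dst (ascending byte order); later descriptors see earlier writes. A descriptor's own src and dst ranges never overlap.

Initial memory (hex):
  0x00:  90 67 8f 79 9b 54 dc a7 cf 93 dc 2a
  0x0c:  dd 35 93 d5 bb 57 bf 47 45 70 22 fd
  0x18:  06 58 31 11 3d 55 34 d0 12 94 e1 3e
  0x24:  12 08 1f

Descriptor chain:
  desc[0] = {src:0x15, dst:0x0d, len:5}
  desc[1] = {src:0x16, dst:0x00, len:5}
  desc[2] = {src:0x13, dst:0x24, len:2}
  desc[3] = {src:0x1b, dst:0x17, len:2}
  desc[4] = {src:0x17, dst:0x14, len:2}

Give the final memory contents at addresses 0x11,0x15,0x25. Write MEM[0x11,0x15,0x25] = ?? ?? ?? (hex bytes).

MEM[0x11,0x15,0x25] = 58 3d 45

  after D0: wrote 5B at 0x0d = 7022fd0658
  after D1: wrote 5B at 0x00 = 22fd065831
  after D2: wrote 2B at 0x24 = 4745
  after D3: wrote 2B at 0x17 = 113d
  after D4: wrote 2B at 0x14 = 113d
query mem[0x11]=0x58, mem[0x15]=0x3d, mem[0x25]=0x45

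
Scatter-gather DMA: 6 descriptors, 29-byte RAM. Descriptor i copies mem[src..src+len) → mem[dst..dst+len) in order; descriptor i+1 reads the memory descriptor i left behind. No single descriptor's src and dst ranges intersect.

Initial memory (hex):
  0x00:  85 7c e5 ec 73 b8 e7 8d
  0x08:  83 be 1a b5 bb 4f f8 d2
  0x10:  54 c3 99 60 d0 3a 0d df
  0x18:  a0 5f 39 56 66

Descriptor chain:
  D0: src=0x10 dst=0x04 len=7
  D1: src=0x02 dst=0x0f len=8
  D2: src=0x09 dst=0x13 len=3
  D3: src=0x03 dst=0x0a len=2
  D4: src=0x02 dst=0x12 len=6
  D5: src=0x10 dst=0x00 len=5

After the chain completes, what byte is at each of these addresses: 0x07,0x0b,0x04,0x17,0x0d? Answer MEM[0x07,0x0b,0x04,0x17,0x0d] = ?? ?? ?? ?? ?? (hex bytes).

#0 dst[0x04+7] := {0x54,0xc3,0x99,0x60,0xd0,0x3a,0x0d}
#1 dst[0x0f+8] := {0xe5,0xec,0x54,0xc3,0x99,0x60,0xd0,0x3a}
#2 dst[0x13+3] := {0x3a,0x0d,0xb5}
#3 dst[0x0a+2] := {0xec,0x54}
#4 dst[0x12+6] := {0xe5,0xec,0x54,0xc3,0x99,0x60}
#5 dst[0x00+5] := {0xec,0x54,0xe5,0xec,0x54}
query mem[0x07]=0x60, mem[0x0b]=0x54, mem[0x04]=0x54, mem[0x17]=0x60, mem[0x0d]=0x4f

MEM[0x07,0x0b,0x04,0x17,0x0d] = 60 54 54 60 4f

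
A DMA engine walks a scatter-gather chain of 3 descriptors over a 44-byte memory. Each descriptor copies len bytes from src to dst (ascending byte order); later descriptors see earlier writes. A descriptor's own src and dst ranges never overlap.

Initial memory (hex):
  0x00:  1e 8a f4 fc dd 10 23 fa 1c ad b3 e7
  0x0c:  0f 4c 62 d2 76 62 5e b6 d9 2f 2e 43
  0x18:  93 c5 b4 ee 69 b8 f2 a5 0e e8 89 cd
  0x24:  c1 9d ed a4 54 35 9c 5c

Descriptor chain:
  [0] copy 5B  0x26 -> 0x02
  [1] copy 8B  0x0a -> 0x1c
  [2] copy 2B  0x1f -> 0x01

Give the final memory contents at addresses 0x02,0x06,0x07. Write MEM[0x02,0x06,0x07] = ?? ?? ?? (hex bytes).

  after D0: wrote 5B at 0x02 = eda454359c
  after D1: wrote 8B at 0x1c = b3e70f4c62d27662
  after D2: wrote 2B at 0x01 = 4c62
query mem[0x02]=0x62, mem[0x06]=0x9c, mem[0x07]=0xfa

MEM[0x02,0x06,0x07] = 62 9c fa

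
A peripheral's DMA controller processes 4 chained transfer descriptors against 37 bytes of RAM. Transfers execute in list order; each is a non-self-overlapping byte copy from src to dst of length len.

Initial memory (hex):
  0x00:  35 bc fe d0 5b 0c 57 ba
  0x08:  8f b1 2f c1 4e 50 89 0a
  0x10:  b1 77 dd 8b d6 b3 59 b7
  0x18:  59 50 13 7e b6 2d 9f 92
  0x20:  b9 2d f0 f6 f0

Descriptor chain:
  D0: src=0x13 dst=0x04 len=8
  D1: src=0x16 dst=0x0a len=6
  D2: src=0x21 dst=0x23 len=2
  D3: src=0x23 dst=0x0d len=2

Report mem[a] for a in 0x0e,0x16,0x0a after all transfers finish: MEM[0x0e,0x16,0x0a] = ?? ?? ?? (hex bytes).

MEM[0x0e,0x16,0x0a] = f0 59 59

D0: mem[0x04..0x0b] <- [8b d6 b3 59 b7 59 50 13]
D1: mem[0x0a..0x0f] <- [59 b7 59 50 13 7e]
D2: mem[0x23..0x24] <- [2d f0]
D3: mem[0x0d..0x0e] <- [2d f0]
query mem[0x0e]=0xf0, mem[0x16]=0x59, mem[0x0a]=0x59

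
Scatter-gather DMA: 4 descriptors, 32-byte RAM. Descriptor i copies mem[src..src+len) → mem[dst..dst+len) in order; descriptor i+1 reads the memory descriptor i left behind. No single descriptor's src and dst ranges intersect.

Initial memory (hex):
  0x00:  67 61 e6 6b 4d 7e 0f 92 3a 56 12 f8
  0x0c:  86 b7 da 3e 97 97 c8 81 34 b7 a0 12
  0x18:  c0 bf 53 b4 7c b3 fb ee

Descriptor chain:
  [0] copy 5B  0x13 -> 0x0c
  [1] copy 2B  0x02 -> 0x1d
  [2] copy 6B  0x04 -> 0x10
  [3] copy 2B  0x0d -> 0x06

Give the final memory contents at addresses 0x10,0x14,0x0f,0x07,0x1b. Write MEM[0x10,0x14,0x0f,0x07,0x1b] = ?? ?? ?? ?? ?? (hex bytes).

MEM[0x10,0x14,0x0f,0x07,0x1b] = 4d 3a a0 b7 b4

D0: mem[0x0c..0x10] <- [81 34 b7 a0 12]
D1: mem[0x1d..0x1e] <- [e6 6b]
D2: mem[0x10..0x15] <- [4d 7e 0f 92 3a 56]
D3: mem[0x06..0x07] <- [34 b7]
query mem[0x10]=0x4d, mem[0x14]=0x3a, mem[0x0f]=0xa0, mem[0x07]=0xb7, mem[0x1b]=0xb4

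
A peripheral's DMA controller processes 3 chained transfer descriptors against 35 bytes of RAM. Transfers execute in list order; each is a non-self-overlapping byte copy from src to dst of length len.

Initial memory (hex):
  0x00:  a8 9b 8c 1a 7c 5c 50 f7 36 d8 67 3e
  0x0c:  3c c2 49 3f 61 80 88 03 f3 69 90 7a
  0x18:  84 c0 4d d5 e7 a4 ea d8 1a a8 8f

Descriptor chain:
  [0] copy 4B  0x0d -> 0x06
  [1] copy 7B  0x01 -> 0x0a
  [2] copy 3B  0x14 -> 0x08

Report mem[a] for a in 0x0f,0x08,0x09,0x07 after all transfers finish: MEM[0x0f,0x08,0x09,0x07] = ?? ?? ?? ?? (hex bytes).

D0: mem[0x06..0x09] <- [c2 49 3f 61]
D1: mem[0x0a..0x10] <- [9b 8c 1a 7c 5c c2 49]
D2: mem[0x08..0x0a] <- [f3 69 90]
query mem[0x0f]=0xc2, mem[0x08]=0xf3, mem[0x09]=0x69, mem[0x07]=0x49

MEM[0x0f,0x08,0x09,0x07] = c2 f3 69 49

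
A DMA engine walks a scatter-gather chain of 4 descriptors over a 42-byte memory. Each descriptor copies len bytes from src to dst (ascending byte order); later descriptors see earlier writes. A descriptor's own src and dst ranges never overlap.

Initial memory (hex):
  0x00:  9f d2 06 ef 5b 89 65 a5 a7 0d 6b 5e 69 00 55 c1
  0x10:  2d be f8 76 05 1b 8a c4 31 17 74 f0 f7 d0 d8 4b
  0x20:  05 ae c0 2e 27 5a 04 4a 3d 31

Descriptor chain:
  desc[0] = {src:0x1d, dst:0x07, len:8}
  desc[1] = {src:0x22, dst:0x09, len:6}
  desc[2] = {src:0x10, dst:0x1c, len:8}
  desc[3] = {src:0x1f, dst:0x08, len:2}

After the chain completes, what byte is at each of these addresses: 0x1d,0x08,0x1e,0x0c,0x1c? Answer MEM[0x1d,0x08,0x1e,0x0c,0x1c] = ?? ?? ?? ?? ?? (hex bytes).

#0 dst[0x07+8] := {0xd0,0xd8,0x4b,0x05,0xae,0xc0,0x2e,0x27}
#1 dst[0x09+6] := {0xc0,0x2e,0x27,0x5a,0x04,0x4a}
#2 dst[0x1c+8] := {0x2d,0xbe,0xf8,0x76,0x05,0x1b,0x8a,0xc4}
#3 dst[0x08+2] := {0x76,0x05}
query mem[0x1d]=0xbe, mem[0x08]=0x76, mem[0x1e]=0xf8, mem[0x0c]=0x5a, mem[0x1c]=0x2d

MEM[0x1d,0x08,0x1e,0x0c,0x1c] = be 76 f8 5a 2d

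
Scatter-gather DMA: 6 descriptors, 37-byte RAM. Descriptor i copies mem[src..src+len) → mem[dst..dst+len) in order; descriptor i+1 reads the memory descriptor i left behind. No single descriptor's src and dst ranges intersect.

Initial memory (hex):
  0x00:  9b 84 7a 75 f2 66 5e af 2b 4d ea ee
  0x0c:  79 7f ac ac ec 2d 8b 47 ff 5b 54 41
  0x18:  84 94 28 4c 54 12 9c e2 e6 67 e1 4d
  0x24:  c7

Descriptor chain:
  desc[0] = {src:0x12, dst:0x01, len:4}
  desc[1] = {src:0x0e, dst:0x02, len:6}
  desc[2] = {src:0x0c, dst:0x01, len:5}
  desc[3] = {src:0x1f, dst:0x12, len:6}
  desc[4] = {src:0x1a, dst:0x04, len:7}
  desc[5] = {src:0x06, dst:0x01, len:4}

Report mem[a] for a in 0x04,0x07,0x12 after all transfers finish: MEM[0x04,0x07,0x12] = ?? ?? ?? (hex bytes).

MEM[0x04,0x07,0x12] = e2 12 e2

#0 dst[0x01+4] := {0x8b,0x47,0xff,0x5b}
#1 dst[0x02+6] := {0xac,0xac,0xec,0x2d,0x8b,0x47}
#2 dst[0x01+5] := {0x79,0x7f,0xac,0xac,0xec}
#3 dst[0x12+6] := {0xe2,0xe6,0x67,0xe1,0x4d,0xc7}
#4 dst[0x04+7] := {0x28,0x4c,0x54,0x12,0x9c,0xe2,0xe6}
#5 dst[0x01+4] := {0x54,0x12,0x9c,0xe2}
query mem[0x04]=0xe2, mem[0x07]=0x12, mem[0x12]=0xe2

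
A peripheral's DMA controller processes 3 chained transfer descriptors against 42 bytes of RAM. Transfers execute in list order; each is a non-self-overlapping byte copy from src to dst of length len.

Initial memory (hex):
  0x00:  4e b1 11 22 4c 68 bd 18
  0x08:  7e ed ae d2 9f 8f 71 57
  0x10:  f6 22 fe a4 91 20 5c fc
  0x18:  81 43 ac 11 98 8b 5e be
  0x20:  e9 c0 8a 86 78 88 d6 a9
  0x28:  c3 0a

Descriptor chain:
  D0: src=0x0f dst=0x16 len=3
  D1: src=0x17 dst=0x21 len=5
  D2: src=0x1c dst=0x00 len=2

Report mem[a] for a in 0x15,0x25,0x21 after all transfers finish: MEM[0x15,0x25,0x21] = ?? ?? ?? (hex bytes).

[0] 0x0f->0x16 len=3 : 57 f6 22
[1] 0x17->0x21 len=5 : f6 22 43 ac 11
[2] 0x1c->0x00 len=2 : 98 8b
query mem[0x15]=0x20, mem[0x25]=0x11, mem[0x21]=0xf6

MEM[0x15,0x25,0x21] = 20 11 f6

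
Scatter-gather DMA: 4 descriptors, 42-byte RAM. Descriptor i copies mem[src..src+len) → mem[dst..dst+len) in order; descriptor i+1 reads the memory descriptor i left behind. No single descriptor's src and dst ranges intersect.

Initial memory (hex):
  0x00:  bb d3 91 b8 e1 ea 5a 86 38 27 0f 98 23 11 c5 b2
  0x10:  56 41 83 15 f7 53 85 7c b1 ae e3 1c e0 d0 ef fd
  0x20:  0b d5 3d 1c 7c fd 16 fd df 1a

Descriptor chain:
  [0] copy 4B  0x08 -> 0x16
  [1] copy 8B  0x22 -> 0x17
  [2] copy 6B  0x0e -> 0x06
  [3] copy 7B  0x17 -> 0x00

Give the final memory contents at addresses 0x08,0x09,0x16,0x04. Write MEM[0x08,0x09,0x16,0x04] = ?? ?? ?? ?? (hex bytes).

MEM[0x08,0x09,0x16,0x04] = 56 41 38 16

#0 dst[0x16+4] := {0x38,0x27,0x0f,0x98}
#1 dst[0x17+8] := {0x3d,0x1c,0x7c,0xfd,0x16,0xfd,0xdf,0x1a}
#2 dst[0x06+6] := {0xc5,0xb2,0x56,0x41,0x83,0x15}
#3 dst[0x00+7] := {0x3d,0x1c,0x7c,0xfd,0x16,0xfd,0xdf}
query mem[0x08]=0x56, mem[0x09]=0x41, mem[0x16]=0x38, mem[0x04]=0x16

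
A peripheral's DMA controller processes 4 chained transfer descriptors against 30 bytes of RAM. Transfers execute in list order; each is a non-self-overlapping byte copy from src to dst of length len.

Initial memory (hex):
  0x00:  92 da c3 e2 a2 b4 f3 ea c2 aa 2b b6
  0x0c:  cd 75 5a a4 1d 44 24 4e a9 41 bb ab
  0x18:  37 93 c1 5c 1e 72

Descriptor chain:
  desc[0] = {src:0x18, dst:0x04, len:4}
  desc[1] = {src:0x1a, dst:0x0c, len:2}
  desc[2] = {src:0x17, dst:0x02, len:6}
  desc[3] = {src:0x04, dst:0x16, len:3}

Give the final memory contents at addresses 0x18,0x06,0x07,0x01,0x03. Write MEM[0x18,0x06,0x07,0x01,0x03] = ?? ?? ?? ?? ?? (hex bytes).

MEM[0x18,0x06,0x07,0x01,0x03] = 5c 5c 1e da 37

  after D0: wrote 4B at 0x04 = 3793c15c
  after D1: wrote 2B at 0x0c = c15c
  after D2: wrote 6B at 0x02 = ab3793c15c1e
  after D3: wrote 3B at 0x16 = 93c15c
query mem[0x18]=0x5c, mem[0x06]=0x5c, mem[0x07]=0x1e, mem[0x01]=0xda, mem[0x03]=0x37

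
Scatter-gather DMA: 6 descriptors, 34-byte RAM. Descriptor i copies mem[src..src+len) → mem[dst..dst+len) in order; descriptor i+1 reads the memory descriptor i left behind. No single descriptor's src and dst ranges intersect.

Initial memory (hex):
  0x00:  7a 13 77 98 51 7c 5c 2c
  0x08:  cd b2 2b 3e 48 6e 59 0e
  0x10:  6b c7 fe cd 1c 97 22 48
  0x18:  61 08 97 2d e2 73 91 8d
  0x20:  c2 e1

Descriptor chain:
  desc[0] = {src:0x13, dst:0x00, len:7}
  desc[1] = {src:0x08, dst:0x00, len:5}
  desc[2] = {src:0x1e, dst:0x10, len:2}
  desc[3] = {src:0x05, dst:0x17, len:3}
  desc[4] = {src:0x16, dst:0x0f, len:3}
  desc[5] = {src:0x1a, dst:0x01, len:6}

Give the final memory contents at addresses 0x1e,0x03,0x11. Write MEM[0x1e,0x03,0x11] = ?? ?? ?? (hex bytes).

MEM[0x1e,0x03,0x11] = 91 e2 08

  after D0: wrote 7B at 0x00 = cd1c9722486108
  after D1: wrote 5B at 0x00 = cdb22b3e48
  after D2: wrote 2B at 0x10 = 918d
  after D3: wrote 3B at 0x17 = 61082c
  after D4: wrote 3B at 0x0f = 226108
  after D5: wrote 6B at 0x01 = 972de273918d
query mem[0x1e]=0x91, mem[0x03]=0xe2, mem[0x11]=0x08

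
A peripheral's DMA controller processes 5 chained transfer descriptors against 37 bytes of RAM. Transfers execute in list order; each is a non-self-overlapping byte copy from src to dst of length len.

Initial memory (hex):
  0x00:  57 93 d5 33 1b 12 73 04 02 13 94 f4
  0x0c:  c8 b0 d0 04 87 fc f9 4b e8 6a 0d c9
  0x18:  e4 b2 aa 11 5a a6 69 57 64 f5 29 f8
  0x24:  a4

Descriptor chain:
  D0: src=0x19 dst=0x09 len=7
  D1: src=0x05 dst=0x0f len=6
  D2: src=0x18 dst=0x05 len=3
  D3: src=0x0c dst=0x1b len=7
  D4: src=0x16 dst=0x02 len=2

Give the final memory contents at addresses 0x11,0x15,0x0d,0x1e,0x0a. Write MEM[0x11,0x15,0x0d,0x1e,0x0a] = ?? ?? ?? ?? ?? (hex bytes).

MEM[0x11,0x15,0x0d,0x1e,0x0a] = 04 6a a6 12 aa

  after D0: wrote 7B at 0x09 = b2aa115aa66957
  after D1: wrote 6B at 0x0f = 12730402b2aa
  after D2: wrote 3B at 0x05 = e4b2aa
  after D3: wrote 7B at 0x1b = 5aa66912730402
  after D4: wrote 2B at 0x02 = 0dc9
query mem[0x11]=0x04, mem[0x15]=0x6a, mem[0x0d]=0xa6, mem[0x1e]=0x12, mem[0x0a]=0xaa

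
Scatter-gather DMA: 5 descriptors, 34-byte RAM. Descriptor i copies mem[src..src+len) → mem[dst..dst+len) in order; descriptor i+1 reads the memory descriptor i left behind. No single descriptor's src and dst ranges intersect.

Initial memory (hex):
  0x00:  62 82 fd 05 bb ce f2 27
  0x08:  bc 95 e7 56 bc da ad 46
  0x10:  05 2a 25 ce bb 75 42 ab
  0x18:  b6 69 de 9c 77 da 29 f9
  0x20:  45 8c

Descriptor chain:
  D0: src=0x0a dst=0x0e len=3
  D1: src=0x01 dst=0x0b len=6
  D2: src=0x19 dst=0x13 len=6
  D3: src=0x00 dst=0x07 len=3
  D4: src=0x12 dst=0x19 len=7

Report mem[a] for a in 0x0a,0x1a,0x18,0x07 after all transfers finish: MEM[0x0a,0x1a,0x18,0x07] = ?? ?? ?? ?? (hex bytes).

#0 dst[0x0e+3] := {0xe7,0x56,0xbc}
#1 dst[0x0b+6] := {0x82,0xfd,0x05,0xbb,0xce,0xf2}
#2 dst[0x13+6] := {0x69,0xde,0x9c,0x77,0xda,0x29}
#3 dst[0x07+3] := {0x62,0x82,0xfd}
#4 dst[0x19+7] := {0x25,0x69,0xde,0x9c,0x77,0xda,0x29}
query mem[0x0a]=0xe7, mem[0x1a]=0x69, mem[0x18]=0x29, mem[0x07]=0x62

MEM[0x0a,0x1a,0x18,0x07] = e7 69 29 62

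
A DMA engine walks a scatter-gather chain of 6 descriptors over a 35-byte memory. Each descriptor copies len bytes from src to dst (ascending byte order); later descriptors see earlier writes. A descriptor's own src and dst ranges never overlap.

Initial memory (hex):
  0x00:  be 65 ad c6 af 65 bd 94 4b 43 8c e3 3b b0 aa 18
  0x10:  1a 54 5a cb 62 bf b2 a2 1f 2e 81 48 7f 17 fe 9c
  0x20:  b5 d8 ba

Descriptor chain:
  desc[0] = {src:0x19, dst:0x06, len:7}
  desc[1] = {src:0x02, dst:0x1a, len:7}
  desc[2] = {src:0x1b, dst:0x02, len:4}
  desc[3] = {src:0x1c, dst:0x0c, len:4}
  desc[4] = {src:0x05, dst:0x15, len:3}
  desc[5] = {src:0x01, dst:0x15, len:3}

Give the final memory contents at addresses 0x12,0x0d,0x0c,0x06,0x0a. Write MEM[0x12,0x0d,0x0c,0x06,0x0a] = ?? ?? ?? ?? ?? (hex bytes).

#0 dst[0x06+7] := {0x2e,0x81,0x48,0x7f,0x17,0xfe,0x9c}
#1 dst[0x1a+7] := {0xad,0xc6,0xaf,0x65,0x2e,0x81,0x48}
#2 dst[0x02+4] := {0xc6,0xaf,0x65,0x2e}
#3 dst[0x0c+4] := {0xaf,0x65,0x2e,0x81}
#4 dst[0x15+3] := {0x2e,0x2e,0x81}
#5 dst[0x15+3] := {0x65,0xc6,0xaf}
query mem[0x12]=0x5a, mem[0x0d]=0x65, mem[0x0c]=0xaf, mem[0x06]=0x2e, mem[0x0a]=0x17

MEM[0x12,0x0d,0x0c,0x06,0x0a] = 5a 65 af 2e 17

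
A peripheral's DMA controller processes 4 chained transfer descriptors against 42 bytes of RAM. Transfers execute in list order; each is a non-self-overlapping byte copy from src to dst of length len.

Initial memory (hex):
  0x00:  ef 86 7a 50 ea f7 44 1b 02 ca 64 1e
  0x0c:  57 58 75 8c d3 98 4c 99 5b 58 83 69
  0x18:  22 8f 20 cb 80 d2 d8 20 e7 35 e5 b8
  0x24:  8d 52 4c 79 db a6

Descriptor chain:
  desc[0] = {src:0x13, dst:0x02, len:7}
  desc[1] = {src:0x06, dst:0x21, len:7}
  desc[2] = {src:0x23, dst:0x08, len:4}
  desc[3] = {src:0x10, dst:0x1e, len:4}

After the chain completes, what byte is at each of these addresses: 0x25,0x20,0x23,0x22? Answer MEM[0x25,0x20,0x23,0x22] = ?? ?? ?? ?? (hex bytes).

MEM[0x25,0x20,0x23,0x22] = 64 4c 8f 22

#0 dst[0x02+7] := {0x99,0x5b,0x58,0x83,0x69,0x22,0x8f}
#1 dst[0x21+7] := {0x69,0x22,0x8f,0xca,0x64,0x1e,0x57}
#2 dst[0x08+4] := {0x8f,0xca,0x64,0x1e}
#3 dst[0x1e+4] := {0xd3,0x98,0x4c,0x99}
query mem[0x25]=0x64, mem[0x20]=0x4c, mem[0x23]=0x8f, mem[0x22]=0x22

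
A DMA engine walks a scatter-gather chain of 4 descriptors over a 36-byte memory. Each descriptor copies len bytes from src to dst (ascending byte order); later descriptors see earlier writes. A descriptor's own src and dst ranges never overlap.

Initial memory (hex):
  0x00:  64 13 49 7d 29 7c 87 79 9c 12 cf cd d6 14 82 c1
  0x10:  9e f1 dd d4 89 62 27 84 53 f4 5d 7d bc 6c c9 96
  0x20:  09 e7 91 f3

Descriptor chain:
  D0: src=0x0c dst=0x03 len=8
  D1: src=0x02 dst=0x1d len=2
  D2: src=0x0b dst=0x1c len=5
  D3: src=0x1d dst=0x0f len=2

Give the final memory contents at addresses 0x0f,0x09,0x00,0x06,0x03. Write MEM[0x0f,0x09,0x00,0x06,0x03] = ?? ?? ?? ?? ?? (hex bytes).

MEM[0x0f,0x09,0x00,0x06,0x03] = d6 dd 64 c1 d6

#0 dst[0x03+8] := {0xd6,0x14,0x82,0xc1,0x9e,0xf1,0xdd,0xd4}
#1 dst[0x1d+2] := {0x49,0xd6}
#2 dst[0x1c+5] := {0xcd,0xd6,0x14,0x82,0xc1}
#3 dst[0x0f+2] := {0xd6,0x14}
query mem[0x0f]=0xd6, mem[0x09]=0xdd, mem[0x00]=0x64, mem[0x06]=0xc1, mem[0x03]=0xd6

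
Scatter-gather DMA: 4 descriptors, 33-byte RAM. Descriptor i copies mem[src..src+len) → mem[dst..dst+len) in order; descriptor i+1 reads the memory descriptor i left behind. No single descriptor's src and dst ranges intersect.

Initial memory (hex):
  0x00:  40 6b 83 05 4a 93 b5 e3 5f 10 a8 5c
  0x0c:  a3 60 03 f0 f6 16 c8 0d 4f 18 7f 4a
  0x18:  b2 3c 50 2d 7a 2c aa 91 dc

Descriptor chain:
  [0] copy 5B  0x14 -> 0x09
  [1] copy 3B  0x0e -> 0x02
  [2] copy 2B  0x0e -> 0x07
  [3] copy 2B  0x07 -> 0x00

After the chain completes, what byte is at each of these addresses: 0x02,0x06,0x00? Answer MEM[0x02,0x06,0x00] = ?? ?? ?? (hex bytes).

MEM[0x02,0x06,0x00] = 03 b5 03

  after D0: wrote 5B at 0x09 = 4f187f4ab2
  after D1: wrote 3B at 0x02 = 03f0f6
  after D2: wrote 2B at 0x07 = 03f0
  after D3: wrote 2B at 0x00 = 03f0
query mem[0x02]=0x03, mem[0x06]=0xb5, mem[0x00]=0x03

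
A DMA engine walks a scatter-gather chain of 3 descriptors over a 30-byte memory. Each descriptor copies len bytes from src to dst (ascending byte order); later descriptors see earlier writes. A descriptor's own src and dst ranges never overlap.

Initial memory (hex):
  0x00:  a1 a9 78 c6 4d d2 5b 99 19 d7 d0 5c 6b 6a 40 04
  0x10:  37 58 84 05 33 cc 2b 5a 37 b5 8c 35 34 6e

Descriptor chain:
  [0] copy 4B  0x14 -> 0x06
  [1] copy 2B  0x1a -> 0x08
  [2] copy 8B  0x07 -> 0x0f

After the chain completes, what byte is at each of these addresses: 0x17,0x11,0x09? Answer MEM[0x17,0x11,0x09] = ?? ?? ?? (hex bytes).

MEM[0x17,0x11,0x09] = 5a 35 35

[0] 0x14->0x06 len=4 : 33 cc 2b 5a
[1] 0x1a->0x08 len=2 : 8c 35
[2] 0x07->0x0f len=8 : cc 8c 35 d0 5c 6b 6a 40
query mem[0x17]=0x5a, mem[0x11]=0x35, mem[0x09]=0x35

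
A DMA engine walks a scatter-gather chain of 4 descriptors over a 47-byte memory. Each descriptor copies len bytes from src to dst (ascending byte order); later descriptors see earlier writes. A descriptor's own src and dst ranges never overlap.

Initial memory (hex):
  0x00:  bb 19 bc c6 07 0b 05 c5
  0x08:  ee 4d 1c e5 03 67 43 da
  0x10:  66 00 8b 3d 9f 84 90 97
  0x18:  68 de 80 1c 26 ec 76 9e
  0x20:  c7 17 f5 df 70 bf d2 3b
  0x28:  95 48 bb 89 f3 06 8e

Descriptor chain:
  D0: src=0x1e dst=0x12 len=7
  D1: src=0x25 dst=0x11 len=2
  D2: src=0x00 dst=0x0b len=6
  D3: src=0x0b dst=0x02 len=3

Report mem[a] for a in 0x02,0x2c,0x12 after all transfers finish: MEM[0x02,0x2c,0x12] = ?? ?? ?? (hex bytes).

MEM[0x02,0x2c,0x12] = bb f3 d2

[0] 0x1e->0x12 len=7 : 76 9e c7 17 f5 df 70
[1] 0x25->0x11 len=2 : bf d2
[2] 0x00->0x0b len=6 : bb 19 bc c6 07 0b
[3] 0x0b->0x02 len=3 : bb 19 bc
query mem[0x02]=0xbb, mem[0x2c]=0xf3, mem[0x12]=0xd2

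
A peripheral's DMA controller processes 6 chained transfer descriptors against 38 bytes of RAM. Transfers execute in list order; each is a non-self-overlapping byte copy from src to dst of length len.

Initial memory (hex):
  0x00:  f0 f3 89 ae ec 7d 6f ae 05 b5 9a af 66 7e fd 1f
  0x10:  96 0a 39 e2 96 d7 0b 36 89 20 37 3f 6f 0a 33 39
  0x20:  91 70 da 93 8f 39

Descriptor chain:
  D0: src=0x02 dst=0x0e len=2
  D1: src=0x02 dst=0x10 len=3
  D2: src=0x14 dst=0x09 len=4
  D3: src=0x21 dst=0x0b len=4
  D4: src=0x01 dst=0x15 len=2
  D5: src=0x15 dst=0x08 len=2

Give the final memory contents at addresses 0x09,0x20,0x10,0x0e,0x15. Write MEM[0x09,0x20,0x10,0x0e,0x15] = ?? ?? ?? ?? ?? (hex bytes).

MEM[0x09,0x20,0x10,0x0e,0x15] = 89 91 89 8f f3

D0: mem[0x0e..0x0f] <- [89 ae]
D1: mem[0x10..0x12] <- [89 ae ec]
D2: mem[0x09..0x0c] <- [96 d7 0b 36]
D3: mem[0x0b..0x0e] <- [70 da 93 8f]
D4: mem[0x15..0x16] <- [f3 89]
D5: mem[0x08..0x09] <- [f3 89]
query mem[0x09]=0x89, mem[0x20]=0x91, mem[0x10]=0x89, mem[0x0e]=0x8f, mem[0x15]=0xf3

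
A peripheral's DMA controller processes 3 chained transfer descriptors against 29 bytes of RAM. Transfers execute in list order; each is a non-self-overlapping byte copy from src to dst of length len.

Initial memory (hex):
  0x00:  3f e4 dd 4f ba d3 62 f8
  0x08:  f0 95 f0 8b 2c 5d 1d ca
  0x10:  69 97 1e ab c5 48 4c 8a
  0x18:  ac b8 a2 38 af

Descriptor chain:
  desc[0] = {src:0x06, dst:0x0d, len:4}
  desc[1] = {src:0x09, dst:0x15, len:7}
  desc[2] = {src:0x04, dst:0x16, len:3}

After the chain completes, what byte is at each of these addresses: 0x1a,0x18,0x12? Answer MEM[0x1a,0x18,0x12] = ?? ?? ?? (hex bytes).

[0] 0x06->0x0d len=4 : 62 f8 f0 95
[1] 0x09->0x15 len=7 : 95 f0 8b 2c 62 f8 f0
[2] 0x04->0x16 len=3 : ba d3 62
query mem[0x1a]=0xf8, mem[0x18]=0x62, mem[0x12]=0x1e

MEM[0x1a,0x18,0x12] = f8 62 1e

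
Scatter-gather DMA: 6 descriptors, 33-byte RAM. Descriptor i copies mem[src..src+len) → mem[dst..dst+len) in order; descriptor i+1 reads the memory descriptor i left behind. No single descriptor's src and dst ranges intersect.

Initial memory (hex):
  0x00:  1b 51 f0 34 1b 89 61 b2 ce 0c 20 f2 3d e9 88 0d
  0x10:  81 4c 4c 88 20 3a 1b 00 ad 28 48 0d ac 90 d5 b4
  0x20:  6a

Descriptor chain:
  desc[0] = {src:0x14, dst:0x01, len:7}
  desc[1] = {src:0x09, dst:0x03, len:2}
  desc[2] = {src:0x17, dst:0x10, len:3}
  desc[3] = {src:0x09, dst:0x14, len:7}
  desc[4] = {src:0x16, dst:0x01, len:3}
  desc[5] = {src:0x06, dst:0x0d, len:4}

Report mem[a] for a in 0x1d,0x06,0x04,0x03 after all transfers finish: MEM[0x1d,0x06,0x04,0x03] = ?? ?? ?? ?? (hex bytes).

MEM[0x1d,0x06,0x04,0x03] = 90 28 20 e9

[0] 0x14->0x01 len=7 : 20 3a 1b 00 ad 28 48
[1] 0x09->0x03 len=2 : 0c 20
[2] 0x17->0x10 len=3 : 00 ad 28
[3] 0x09->0x14 len=7 : 0c 20 f2 3d e9 88 0d
[4] 0x16->0x01 len=3 : f2 3d e9
[5] 0x06->0x0d len=4 : 28 48 ce 0c
query mem[0x1d]=0x90, mem[0x06]=0x28, mem[0x04]=0x20, mem[0x03]=0xe9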